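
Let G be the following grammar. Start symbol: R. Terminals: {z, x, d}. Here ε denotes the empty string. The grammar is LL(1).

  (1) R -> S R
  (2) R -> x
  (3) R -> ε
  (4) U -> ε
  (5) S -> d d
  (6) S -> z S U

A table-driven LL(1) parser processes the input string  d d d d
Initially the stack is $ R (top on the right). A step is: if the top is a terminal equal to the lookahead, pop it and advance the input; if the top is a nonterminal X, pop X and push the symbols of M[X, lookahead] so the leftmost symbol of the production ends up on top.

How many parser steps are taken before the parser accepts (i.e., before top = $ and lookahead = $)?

     Stack    Input      Action
  1  $ R      d d d d $  expand R -> S R
  2  $ R S    d d d d $  expand S -> d d
  3  $ R d d  d d d d $  match d
  4  $ R d    d d d $    match d
  5  $ R      d d $      expand R -> S R
  6  $ R S    d d $      expand S -> d d
  7  $ R d d  d d $      match d
  8  $ R d    d $        match d
  9  $ R      $          expand R -> ε
Accept reached after 9 steps.

9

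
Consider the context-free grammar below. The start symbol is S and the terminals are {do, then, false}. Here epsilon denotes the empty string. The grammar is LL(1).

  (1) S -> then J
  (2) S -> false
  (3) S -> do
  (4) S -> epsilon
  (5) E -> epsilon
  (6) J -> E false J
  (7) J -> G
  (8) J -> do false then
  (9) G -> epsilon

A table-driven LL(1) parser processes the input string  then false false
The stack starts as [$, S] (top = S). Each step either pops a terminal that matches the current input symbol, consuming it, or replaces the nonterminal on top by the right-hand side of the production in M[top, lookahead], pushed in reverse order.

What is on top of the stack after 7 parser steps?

false

step 1: stack=$ S  input=then false false $  — expand S -> then J
step 2: stack=$ J then  input=then false false $  — match then
step 3: stack=$ J  input=false false $  — expand J -> E false J
step 4: stack=$ J false E  input=false false $  — expand E -> epsilon
step 5: stack=$ J false  input=false false $  — match false
step 6: stack=$ J  input=false $  — expand J -> E false J
step 7: stack=$ J false E  input=false $  — expand E -> epsilon
Stack after step 7: $ J false (top = false).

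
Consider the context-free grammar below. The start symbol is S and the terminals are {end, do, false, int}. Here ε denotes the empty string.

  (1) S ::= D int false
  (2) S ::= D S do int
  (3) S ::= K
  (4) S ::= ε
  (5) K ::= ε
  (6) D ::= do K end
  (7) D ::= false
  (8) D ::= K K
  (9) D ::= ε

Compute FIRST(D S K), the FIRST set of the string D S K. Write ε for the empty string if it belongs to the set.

{ε, do, false, int}

FIRST(K): from K::=ε we get {ε}. So FIRST(K) = {ε}.
FIRST(D): from D::=do K end we get {do}; from D::=false we get {false}; from D::=K K we get {ε}; from D::=ε we get {ε}. So FIRST(D) = {ε, do, false}.
FIRST(S): from S::=D int false we get {do, false, int}; from S::=D S do int we get {do, false, int}; from S::=K we get {ε}; from S::=ε we get {ε}. So FIRST(S) = {ε, do, false, int}.
FIRST(D S K): take FIRST of each symbol in turn, carrying on past any symbol whose FIRST contains ε; result {ε, do, false, int}.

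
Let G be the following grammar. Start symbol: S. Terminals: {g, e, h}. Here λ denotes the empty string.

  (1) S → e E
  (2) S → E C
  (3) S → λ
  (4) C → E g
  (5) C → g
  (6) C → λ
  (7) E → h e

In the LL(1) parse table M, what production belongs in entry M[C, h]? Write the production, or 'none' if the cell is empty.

FIRST(E) = {h}
FIRST(S) = {λ, e, h}  (via E C)
FIRST(C) = {λ, g, h}  (via E g)
FOLLOW(S) includes $ since S is the start symbol.
FOLLOW(S): S appears on no right-hand side. Thus FOLLOW(S) = {$}.
FOLLOW(C): in S→E C, the suffix after C is empty, so FOLLOW(C) ⊇ FOLLOW(S) = {$}. Thus FOLLOW(C) = {$}.
For C → E g: FIRST(E g) = {h}, so it goes in M[C, t] for t ∈ {h}.
For C → g: FIRST(g) = {g}, so it goes in M[C, t] for t ∈ {g}.
For C → λ: FIRST(λ) = {λ}, so it goes in M[C, t] for t ∈ {}; since λ ∈ FIRST, also for every t ∈ FOLLOW(C) = {$}.

C → E g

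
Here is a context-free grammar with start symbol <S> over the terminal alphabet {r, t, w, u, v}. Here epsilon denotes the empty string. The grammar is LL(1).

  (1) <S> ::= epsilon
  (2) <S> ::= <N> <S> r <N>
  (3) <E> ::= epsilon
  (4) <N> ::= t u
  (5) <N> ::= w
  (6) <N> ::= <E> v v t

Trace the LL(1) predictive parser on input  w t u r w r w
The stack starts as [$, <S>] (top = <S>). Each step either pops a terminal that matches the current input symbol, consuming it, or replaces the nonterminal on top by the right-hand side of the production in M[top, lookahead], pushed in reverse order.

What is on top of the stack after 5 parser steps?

t

     Stack                  Input            Action
  1  $ <S>                  w t u r w r w $  expand <S> ::= <N> <S> r <N>
  2  $ <N> r <S> <N>        w t u r w r w $  expand <N> ::= w
  3  $ <N> r <S> w          w t u r w r w $  match w
  4  $ <N> r <S>            t u r w r w $    expand <S> ::= <N> <S> r <N>
  5  $ <N> r <N> r <S> <N>  t u r w r w $    expand <N> ::= t u
Stack after step 5: $ <N> r <N> r <S> u t (top = t).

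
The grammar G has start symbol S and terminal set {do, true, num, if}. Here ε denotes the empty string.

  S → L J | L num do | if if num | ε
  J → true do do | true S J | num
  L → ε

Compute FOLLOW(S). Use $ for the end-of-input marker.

{$, num, true}

FIRST(J) = {num, true}
FIRST(L) = {ε}
FIRST(S) = {ε, if, num, true}  (via L J, L num do)
FOLLOW(S) includes $ since S is the start symbol.
FOLLOW(S): in J→true S J, S is followed by J with FIRST {num, true}. Thus FOLLOW(S) = {$, num, true}.
FOLLOW(J): in S→L J, the suffix after J is empty, so FOLLOW(J) ⊇ FOLLOW(S) = {$, num, true}; in J→true S J, the suffix after J is empty (adds nothing new). Thus FOLLOW(J) = {$, num, true}.
FOLLOW(L): in S→L J, L is followed by J with FIRST {num, true}; in S→L num do, L is followed by num do with FIRST {num}. Thus FOLLOW(L) = {num, true}.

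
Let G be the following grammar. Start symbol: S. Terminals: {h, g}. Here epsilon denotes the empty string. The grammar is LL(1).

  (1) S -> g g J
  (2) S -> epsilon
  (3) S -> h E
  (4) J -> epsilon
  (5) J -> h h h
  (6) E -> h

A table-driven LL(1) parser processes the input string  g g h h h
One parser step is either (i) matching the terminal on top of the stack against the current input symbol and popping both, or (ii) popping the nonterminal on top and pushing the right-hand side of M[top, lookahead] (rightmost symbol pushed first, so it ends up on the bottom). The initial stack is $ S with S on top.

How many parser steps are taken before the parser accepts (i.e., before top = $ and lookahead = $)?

7

step 1: stack=$ S  input=g g h h h $  — expand S -> g g J
step 2: stack=$ J g g  input=g g h h h $  — match g
step 3: stack=$ J g  input=g h h h $  — match g
step 4: stack=$ J  input=h h h $  — expand J -> h h h
step 5: stack=$ h h h  input=h h h $  — match h
step 6: stack=$ h h  input=h h $  — match h
step 7: stack=$ h  input=h $  — match h
Accept reached after 7 steps.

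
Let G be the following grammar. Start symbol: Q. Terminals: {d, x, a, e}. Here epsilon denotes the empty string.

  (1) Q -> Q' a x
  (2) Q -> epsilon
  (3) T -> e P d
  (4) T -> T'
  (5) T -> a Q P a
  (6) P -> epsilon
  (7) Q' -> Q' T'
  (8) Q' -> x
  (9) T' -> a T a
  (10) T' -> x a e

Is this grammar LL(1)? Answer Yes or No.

FIRST(Q) = {epsilon, x}
FIRST(T) = {a, e, x}
FIRST(P) = {epsilon}
FIRST(Q') = {x}
FIRST(T') = {a, x}
FOLLOW(Q) = {$, a}
FOLLOW(T) = {a}
FOLLOW(P) = {a, d}
FOLLOW(Q') = {a, x}
FOLLOW(T') = {a, x}
Cell M[Q', x] receives both Q' -> Q' T' and Q' -> x — the grammar is not LL(1).

No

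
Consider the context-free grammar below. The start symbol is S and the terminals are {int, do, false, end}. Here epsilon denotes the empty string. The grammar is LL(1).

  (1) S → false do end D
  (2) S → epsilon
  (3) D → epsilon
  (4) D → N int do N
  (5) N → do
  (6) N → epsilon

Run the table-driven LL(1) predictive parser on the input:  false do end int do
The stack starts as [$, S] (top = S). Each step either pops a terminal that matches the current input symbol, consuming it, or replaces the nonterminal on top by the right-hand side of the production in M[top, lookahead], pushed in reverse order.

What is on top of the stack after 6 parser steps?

int

     Stack             Input                  Action
  1  $ S               false do end int do $  expand S → false do end D
  2  $ D end do false  false do end int do $  match false
  3  $ D end do        do end int do $        match do
  4  $ D end           end int do $           match end
  5  $ D               int do $               expand D → N int do N
  6  $ N do int N      int do $               expand N → epsilon
Stack after step 6: $ N do int (top = int).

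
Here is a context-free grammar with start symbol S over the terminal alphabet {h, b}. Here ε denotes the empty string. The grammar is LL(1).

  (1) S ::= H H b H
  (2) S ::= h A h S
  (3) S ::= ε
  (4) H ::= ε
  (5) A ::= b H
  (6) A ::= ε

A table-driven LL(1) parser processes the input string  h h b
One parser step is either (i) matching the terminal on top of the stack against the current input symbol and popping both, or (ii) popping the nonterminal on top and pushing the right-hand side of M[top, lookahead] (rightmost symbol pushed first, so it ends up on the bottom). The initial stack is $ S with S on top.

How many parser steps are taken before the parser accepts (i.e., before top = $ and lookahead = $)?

9

     Stack      Input    Action
  1  $ S        h h b $  expand S ::= h A h S
  2  $ S h A h  h h b $  match h
  3  $ S h A    h b $    expand A ::= ε
  4  $ S h      h b $    match h
  5  $ S        b $      expand S ::= H H b H
  6  $ H b H H  b $      expand H ::= ε
  7  $ H b H    b $      expand H ::= ε
  8  $ H b      b $      match b
  9  $ H        $        expand H ::= ε
Accept reached after 9 steps.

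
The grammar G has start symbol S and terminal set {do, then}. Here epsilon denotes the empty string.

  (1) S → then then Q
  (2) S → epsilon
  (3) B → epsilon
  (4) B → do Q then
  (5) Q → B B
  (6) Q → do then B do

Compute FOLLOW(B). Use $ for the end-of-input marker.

FIRST(S): from S→then then Q we get {then}; from S→epsilon we get {epsilon}. So FIRST(S) = {epsilon, then}.
FIRST(B): from B→epsilon we get {epsilon}; from B→do Q then we get {do}. So FIRST(B) = {epsilon, do}.
FIRST(Q): from Q→B B we get {epsilon, do}; from Q→do then B do we get {do}. So FIRST(Q) = {epsilon, do}.
FOLLOW(S) includes $ since S is the start symbol.
FOLLOW(S): S appears on no right-hand side. Thus FOLLOW(S) = {$}.
FOLLOW(Q): in S→then then Q, the suffix after Q is empty, so FOLLOW(Q) ⊇ FOLLOW(S) = {$}; in B→do Q then, Q is followed by then with FIRST {then}. Thus FOLLOW(Q) = {$, then}.
FOLLOW(B): in Q→B B (occurrence 1), B is followed by B with FIRST {epsilon, do}; in Q→B B (occurrence 1), the suffix after B is nullable, so FOLLOW(B) ⊇ FOLLOW(Q) = {$, then}; in Q→B B (occurrence 2), the suffix after B is empty, so FOLLOW(B) ⊇ FOLLOW(Q) = {$, then}; in Q→do then B do, B is followed by do with FIRST {do}. Thus FOLLOW(B) = {$, do, then}.

{$, do, then}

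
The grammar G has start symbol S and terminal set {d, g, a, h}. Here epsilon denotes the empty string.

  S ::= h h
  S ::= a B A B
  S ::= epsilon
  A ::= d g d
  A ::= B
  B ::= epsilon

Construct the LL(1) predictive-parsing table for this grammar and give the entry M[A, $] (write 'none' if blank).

A ::= B

FIRST(S): from S::=h h we get {h}; from S::=a B A B we get {a}; from S::=epsilon we get {epsilon}. So FIRST(S) = {epsilon, a, h}.
FIRST(B): from B::=epsilon we get {epsilon}. So FIRST(B) = {epsilon}.
FIRST(A): from A::=d g d we get {d}; from A::=B we get {epsilon}. So FIRST(A) = {epsilon, d}.
FOLLOW(S) includes $ since S is the start symbol.
FOLLOW(S): S appears on no right-hand side. Thus FOLLOW(S) = {$}.
FOLLOW(A): in S::=a B A B, A is followed by B with FIRST {epsilon}; in S::=a B A B, the suffix after A is nullable, so FOLLOW(A) ⊇ FOLLOW(S) = {$}. Thus FOLLOW(A) = {$}.
For A ::= d g d: FIRST(d g d) = {d}, so it goes in M[A, t] for t ∈ {d}.
For A ::= B: FIRST(B) = {epsilon}, so it goes in M[A, t] for t ∈ {}; since epsilon ∈ FIRST, also for every t ∈ FOLLOW(A) = {$}.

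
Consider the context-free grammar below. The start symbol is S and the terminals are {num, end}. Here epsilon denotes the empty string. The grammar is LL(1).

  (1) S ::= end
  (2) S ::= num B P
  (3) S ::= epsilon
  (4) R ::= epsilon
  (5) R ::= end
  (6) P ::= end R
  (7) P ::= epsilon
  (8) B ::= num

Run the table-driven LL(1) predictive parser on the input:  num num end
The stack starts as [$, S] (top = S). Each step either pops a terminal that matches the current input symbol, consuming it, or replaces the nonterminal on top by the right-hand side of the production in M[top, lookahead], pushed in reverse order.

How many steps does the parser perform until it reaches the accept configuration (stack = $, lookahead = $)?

7

     Stack      Input          Action
  1  $ S        num num end $  expand S ::= num B P
  2  $ P B num  num num end $  match num
  3  $ P B      num end $      expand B ::= num
  4  $ P num    num end $      match num
  5  $ P        end $          expand P ::= end R
  6  $ R end    end $          match end
  7  $ R        $              expand R ::= epsilon
Accept reached after 7 steps.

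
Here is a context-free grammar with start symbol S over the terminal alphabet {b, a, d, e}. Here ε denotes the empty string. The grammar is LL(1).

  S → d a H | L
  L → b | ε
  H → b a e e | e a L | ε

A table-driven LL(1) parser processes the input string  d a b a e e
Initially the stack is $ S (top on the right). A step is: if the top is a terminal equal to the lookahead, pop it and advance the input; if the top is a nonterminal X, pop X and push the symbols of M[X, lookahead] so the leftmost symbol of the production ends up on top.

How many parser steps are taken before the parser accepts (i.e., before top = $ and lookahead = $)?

     Stack      Input          Action
  1  $ S        d a b a e e $  expand S → d a H
  2  $ H a d    d a b a e e $  match d
  3  $ H a      a b a e e $    match a
  4  $ H        b a e e $      expand H → b a e e
  5  $ e e a b  b a e e $      match b
  6  $ e e a    a e e $        match a
  7  $ e e      e e $          match e
  8  $ e        e $            match e
Accept reached after 8 steps.

8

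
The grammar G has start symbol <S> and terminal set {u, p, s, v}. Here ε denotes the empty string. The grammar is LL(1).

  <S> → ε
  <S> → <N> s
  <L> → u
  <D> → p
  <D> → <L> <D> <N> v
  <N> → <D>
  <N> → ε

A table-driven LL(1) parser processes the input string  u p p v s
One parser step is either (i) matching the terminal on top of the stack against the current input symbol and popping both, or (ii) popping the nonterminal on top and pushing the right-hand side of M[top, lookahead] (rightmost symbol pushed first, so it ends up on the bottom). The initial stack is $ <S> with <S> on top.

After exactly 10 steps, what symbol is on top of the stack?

step 1: stack=$ <S>  input=u p p v s $  — expand <S> → <N> s
step 2: stack=$ s <N>  input=u p p v s $  — expand <N> → <D>
step 3: stack=$ s <D>  input=u p p v s $  — expand <D> → <L> <D> <N> v
step 4: stack=$ s v <N> <D> <L>  input=u p p v s $  — expand <L> → u
step 5: stack=$ s v <N> <D> u  input=u p p v s $  — match u
step 6: stack=$ s v <N> <D>  input=p p v s $  — expand <D> → p
step 7: stack=$ s v <N> p  input=p p v s $  — match p
step 8: stack=$ s v <N>  input=p v s $  — expand <N> → <D>
step 9: stack=$ s v <D>  input=p v s $  — expand <D> → p
step 10: stack=$ s v p  input=p v s $  — match p
Stack after step 10: $ s v (top = v).

v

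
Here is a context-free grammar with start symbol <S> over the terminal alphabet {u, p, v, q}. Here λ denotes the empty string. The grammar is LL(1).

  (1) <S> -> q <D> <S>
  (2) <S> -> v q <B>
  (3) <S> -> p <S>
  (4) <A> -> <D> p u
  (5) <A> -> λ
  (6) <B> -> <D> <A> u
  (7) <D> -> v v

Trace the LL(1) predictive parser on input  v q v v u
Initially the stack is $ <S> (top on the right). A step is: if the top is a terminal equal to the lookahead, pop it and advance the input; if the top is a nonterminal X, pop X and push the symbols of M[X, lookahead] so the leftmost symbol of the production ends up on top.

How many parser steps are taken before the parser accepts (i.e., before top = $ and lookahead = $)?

9

     Stack        Input        Action
  1  $ <S>        v q v v u $  expand <S> -> v q <B>
  2  $ <B> q v    v q v v u $  match v
  3  $ <B> q      q v v u $    match q
  4  $ <B>        v v u $      expand <B> -> <D> <A> u
  5  $ u <A> <D>  v v u $      expand <D> -> v v
  6  $ u <A> v v  v v u $      match v
  7  $ u <A> v    v u $        match v
  8  $ u <A>      u $          expand <A> -> λ
  9  $ u          u $          match u
Accept reached after 9 steps.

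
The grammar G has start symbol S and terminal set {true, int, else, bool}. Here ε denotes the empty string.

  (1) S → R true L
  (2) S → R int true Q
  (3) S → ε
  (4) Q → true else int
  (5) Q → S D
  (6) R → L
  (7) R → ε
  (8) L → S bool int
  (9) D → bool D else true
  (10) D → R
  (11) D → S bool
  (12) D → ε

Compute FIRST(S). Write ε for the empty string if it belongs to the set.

FIRST(S): from S→R true L we get {bool, int, true}; from S→R int true Q we get {bool, int, true}; from S→ε we get {ε}. So FIRST(S) = {ε, bool, int, true}.
FIRST(L): from L→S bool int we get {bool, int, true}. So FIRST(L) = {bool, int, true}.
FIRST(R): from R→L we get {bool, int, true}; from R→ε we get {ε}. So FIRST(R) = {ε, bool, int, true}.
FIRST(D): from D→bool D else true we get {bool}; from D→R we get {ε, bool, int, true}; from D→S bool we get {bool, int, true}; from D→ε we get {ε}. So FIRST(D) = {ε, bool, int, true}.
FIRST(Q): from Q→true else int we get {true}; from Q→S D we get {ε, bool, int, true}. So FIRST(Q) = {ε, bool, int, true}.

{ε, bool, int, true}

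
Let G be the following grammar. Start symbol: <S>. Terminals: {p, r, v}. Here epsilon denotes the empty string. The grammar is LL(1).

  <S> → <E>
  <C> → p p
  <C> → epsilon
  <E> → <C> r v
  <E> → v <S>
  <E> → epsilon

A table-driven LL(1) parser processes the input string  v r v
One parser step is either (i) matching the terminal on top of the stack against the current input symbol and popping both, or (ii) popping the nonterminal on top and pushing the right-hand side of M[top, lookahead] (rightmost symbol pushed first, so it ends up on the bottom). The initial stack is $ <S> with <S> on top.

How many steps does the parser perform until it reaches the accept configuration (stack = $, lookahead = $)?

     Stack      Input    Action
  1  $ <S>      v r v $  expand <S> → <E>
  2  $ <E>      v r v $  expand <E> → v <S>
  3  $ <S> v    v r v $  match v
  4  $ <S>      r v $    expand <S> → <E>
  5  $ <E>      r v $    expand <E> → <C> r v
  6  $ v r <C>  r v $    expand <C> → epsilon
  7  $ v r      r v $    match r
  8  $ v        v $      match v
Accept reached after 8 steps.

8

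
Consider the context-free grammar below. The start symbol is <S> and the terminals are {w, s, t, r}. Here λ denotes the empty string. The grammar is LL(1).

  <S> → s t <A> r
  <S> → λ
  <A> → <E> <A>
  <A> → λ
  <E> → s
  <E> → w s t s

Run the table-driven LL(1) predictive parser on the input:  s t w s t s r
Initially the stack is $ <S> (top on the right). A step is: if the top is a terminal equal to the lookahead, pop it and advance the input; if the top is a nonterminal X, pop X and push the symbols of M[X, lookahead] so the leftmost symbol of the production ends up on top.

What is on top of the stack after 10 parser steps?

step 1: stack=$ <S>  input=s t w s t s r $  — expand <S> → s t <A> r
step 2: stack=$ r <A> t s  input=s t w s t s r $  — match s
step 3: stack=$ r <A> t  input=t w s t s r $  — match t
step 4: stack=$ r <A>  input=w s t s r $  — expand <A> → <E> <A>
step 5: stack=$ r <A> <E>  input=w s t s r $  — expand <E> → w s t s
step 6: stack=$ r <A> s t s w  input=w s t s r $  — match w
step 7: stack=$ r <A> s t s  input=s t s r $  — match s
step 8: stack=$ r <A> s t  input=t s r $  — match t
step 9: stack=$ r <A> s  input=s r $  — match s
step 10: stack=$ r <A>  input=r $  — expand <A> → λ
Stack after step 10: $ r (top = r).

r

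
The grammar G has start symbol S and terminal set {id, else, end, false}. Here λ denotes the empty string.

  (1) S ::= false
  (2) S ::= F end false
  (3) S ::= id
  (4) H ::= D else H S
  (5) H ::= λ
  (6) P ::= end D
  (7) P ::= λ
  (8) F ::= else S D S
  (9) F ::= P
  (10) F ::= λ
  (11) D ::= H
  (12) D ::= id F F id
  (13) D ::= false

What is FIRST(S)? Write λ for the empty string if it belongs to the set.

FIRST(P): from P::=end D we get {end}; from P::=λ we get {λ}. So FIRST(P) = {λ, end}.
FIRST(F): from F::=else S D S we get {else}; from F::=P we get {λ, end}; from F::=λ we get {λ}. So FIRST(F) = {λ, else, end}.
FIRST(S): from S::=false we get {false}; from S::=F end false we get {else, end}; from S::=id we get {id}. So FIRST(S) = {else, end, false, id}.
FIRST(H): from H::=D else H S we get {else, false, id}; from H::=λ we get {λ}. So FIRST(H) = {λ, else, false, id}.
FIRST(D): from D::=H we get {λ, else, false, id}; from D::=id F F id we get {id}; from D::=false we get {false}. So FIRST(D) = {λ, else, false, id}.

{else, end, false, id}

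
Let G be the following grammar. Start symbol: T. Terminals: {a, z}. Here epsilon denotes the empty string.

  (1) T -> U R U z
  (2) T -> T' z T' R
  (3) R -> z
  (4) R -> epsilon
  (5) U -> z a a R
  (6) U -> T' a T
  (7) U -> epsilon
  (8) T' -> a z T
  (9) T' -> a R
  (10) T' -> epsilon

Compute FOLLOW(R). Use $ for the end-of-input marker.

FIRST(R) = {epsilon, z}
FIRST(T') = {epsilon, a}
FIRST(U) = {epsilon, a, z}  (via T' a T)
FIRST(T) = {a, z}  (via U R U z, T' z T' R)
FOLLOW(T) includes $ since T is the start symbol.
FOLLOW(U): in T->U R U z (occurrence 1), U is followed by R U z with FIRST {a, z}; in T->U R U z (occurrence 2), U is followed by z with FIRST {z}. Thus FOLLOW(U) = {a, z}.
FOLLOW(T): in U->T' a T, the suffix after T is empty, so FOLLOW(T) ⊇ FOLLOW(U) = {a, z}; in T'->a z T, the suffix after T is empty, so FOLLOW(T) ⊇ FOLLOW(T') = {$, a, z}. Thus FOLLOW(T) = {$, a, z}.
FOLLOW(T'): in T->T' z T' R (occurrence 1), T' is followed by z T' R with FIRST {z}; in T->T' z T' R (occurrence 2), T' is followed by R with FIRST {epsilon, z}; in T->T' z T' R (occurrence 2), the suffix after T' is nullable, so FOLLOW(T') ⊇ FOLLOW(T) = {$, a, z}; in U->T' a T, T' is followed by a T with FIRST {a}. Thus FOLLOW(T') = {$, a, z}.
FOLLOW(R): in T->U R U z, R is followed by U z with FIRST {a, z}; in T->T' z T' R, the suffix after R is empty, so FOLLOW(R) ⊇ FOLLOW(T) = {$, a, z}; in U->z a a R, the suffix after R is empty, so FOLLOW(R) ⊇ FOLLOW(U) = {a, z}; in T'->a R, the suffix after R is empty, so FOLLOW(R) ⊇ FOLLOW(T') = {$, a, z}. Thus FOLLOW(R) = {$, a, z}.

{$, a, z}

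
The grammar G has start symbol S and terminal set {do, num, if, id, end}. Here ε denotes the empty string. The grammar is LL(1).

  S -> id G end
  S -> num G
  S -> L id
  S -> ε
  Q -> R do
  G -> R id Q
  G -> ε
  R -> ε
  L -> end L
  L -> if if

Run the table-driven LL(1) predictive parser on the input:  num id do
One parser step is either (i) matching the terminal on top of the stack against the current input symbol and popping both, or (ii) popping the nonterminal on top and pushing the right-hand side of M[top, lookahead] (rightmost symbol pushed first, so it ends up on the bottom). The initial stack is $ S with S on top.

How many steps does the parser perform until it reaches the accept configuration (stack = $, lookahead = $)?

     Stack     Input        Action
  1  $ S       num id do $  expand S -> num G
  2  $ G num   num id do $  match num
  3  $ G       id do $      expand G -> R id Q
  4  $ Q id R  id do $      expand R -> ε
  5  $ Q id    id do $      match id
  6  $ Q       do $         expand Q -> R do
  7  $ do R    do $         expand R -> ε
  8  $ do      do $         match do
Accept reached after 8 steps.

8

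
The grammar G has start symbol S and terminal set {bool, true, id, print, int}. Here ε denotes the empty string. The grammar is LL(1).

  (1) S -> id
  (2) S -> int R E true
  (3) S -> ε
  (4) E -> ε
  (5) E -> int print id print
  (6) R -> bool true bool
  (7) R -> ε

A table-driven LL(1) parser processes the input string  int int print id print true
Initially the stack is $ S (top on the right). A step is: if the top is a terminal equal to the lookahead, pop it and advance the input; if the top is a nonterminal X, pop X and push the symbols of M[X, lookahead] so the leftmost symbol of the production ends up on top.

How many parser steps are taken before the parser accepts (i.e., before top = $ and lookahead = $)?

9

step 1: stack=$ S  input=int int print id print true $  — expand S -> int R E true
step 2: stack=$ true E R int  input=int int print id print true $  — match int
step 3: stack=$ true E R  input=int print id print true $  — expand R -> ε
step 4: stack=$ true E  input=int print id print true $  — expand E -> int print id print
step 5: stack=$ true print id print int  input=int print id print true $  — match int
step 6: stack=$ true print id print  input=print id print true $  — match print
step 7: stack=$ true print id  input=id print true $  — match id
step 8: stack=$ true print  input=print true $  — match print
step 9: stack=$ true  input=true $  — match true
Accept reached after 9 steps.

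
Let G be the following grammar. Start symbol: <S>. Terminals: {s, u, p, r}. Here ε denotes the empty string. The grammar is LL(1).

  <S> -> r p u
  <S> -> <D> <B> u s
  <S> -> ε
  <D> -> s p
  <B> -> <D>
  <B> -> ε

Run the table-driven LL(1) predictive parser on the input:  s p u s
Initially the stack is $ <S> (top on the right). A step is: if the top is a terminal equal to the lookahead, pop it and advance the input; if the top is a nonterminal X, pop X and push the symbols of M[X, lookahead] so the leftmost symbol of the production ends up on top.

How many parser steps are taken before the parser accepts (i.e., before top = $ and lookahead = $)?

7

     Stack          Input      Action
  1  $ <S>          s p u s $  expand <S> -> <D> <B> u s
  2  $ s u <B> <D>  s p u s $  expand <D> -> s p
  3  $ s u <B> p s  s p u s $  match s
  4  $ s u <B> p    p u s $    match p
  5  $ s u <B>      u s $      expand <B> -> ε
  6  $ s u          u s $      match u
  7  $ s            s $        match s
Accept reached after 7 steps.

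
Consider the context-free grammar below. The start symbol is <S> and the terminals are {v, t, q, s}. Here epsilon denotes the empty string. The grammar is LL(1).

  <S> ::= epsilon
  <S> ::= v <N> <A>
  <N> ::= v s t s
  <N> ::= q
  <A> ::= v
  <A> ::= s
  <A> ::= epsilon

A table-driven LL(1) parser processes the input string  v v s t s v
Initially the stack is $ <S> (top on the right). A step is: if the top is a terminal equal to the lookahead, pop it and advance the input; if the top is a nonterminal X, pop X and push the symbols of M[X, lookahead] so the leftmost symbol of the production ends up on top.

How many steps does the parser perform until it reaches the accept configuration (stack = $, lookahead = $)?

9

     Stack          Input          Action
  1  $ <S>          v v s t s v $  expand <S> ::= v <N> <A>
  2  $ <A> <N> v    v v s t s v $  match v
  3  $ <A> <N>      v s t s v $    expand <N> ::= v s t s
  4  $ <A> s t s v  v s t s v $    match v
  5  $ <A> s t s    s t s v $      match s
  6  $ <A> s t      t s v $        match t
  7  $ <A> s        s v $          match s
  8  $ <A>          v $            expand <A> ::= v
  9  $ v            v $            match v
Accept reached after 9 steps.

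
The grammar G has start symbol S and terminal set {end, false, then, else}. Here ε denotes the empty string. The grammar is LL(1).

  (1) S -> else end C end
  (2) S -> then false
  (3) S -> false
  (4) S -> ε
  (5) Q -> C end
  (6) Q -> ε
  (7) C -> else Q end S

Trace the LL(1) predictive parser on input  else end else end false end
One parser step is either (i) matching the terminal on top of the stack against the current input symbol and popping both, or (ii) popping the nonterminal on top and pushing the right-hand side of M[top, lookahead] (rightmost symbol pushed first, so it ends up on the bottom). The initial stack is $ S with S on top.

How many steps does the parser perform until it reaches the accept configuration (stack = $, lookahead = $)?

step 1: stack=$ S  input=else end else end false end $  — expand S -> else end C end
step 2: stack=$ end C end else  input=else end else end false end $  — match else
step 3: stack=$ end C end  input=end else end false end $  — match end
step 4: stack=$ end C  input=else end false end $  — expand C -> else Q end S
step 5: stack=$ end S end Q else  input=else end false end $  — match else
step 6: stack=$ end S end Q  input=end false end $  — expand Q -> ε
step 7: stack=$ end S end  input=end false end $  — match end
step 8: stack=$ end S  input=false end $  — expand S -> false
step 9: stack=$ end false  input=false end $  — match false
step 10: stack=$ end  input=end $  — match end
Accept reached after 10 steps.

10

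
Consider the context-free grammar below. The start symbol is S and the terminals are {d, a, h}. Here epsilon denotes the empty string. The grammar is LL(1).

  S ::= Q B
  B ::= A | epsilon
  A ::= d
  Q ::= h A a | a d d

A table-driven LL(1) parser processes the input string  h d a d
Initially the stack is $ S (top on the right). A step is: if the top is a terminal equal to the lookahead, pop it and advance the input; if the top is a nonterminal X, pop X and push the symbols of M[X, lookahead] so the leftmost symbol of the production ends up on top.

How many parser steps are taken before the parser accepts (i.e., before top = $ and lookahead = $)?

9

     Stack      Input      Action
  1  $ S        h d a d $  expand S ::= Q B
  2  $ B Q      h d a d $  expand Q ::= h A a
  3  $ B a A h  h d a d $  match h
  4  $ B a A    d a d $    expand A ::= d
  5  $ B a d    d a d $    match d
  6  $ B a      a d $      match a
  7  $ B        d $        expand B ::= A
  8  $ A        d $        expand A ::= d
  9  $ d        d $        match d
Accept reached after 9 steps.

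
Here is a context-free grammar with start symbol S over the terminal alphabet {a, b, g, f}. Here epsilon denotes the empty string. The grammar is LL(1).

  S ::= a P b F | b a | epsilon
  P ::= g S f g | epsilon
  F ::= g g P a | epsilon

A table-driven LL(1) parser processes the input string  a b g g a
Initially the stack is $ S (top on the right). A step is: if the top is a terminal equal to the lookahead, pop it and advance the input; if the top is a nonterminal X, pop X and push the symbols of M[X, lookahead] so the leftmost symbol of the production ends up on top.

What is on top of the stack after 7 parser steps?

P

     Stack      Input        Action
  1  $ S        a b g g a $  expand S ::= a P b F
  2  $ F b P a  a b g g a $  match a
  3  $ F b P    b g g a $    expand P ::= epsilon
  4  $ F b      b g g a $    match b
  5  $ F        g g a $      expand F ::= g g P a
  6  $ a P g g  g g a $      match g
  7  $ a P g    g a $        match g
Stack after step 7: $ a P (top = P).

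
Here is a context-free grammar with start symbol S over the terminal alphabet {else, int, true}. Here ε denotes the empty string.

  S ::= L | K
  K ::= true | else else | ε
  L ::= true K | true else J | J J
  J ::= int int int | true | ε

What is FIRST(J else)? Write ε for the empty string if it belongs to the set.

FIRST(K): from K::=true we get {true}; from K::=else else we get {else}; from K::=ε we get {ε}. So FIRST(K) = {ε, else, true}.
FIRST(J): from J::=int int int we get {int}; from J::=true we get {true}; from J::=ε we get {ε}. So FIRST(J) = {ε, int, true}.
FIRST(L): from L::=true K we get {true}; from L::=true else J we get {true}; from L::=J J we get {ε, int, true}. So FIRST(L) = {ε, int, true}.
FIRST(S): from S::=L we get {ε, int, true}; from S::=K we get {ε, else, true}. So FIRST(S) = {ε, else, int, true}.
FIRST(J else): take FIRST of each symbol in turn, carrying on past any symbol whose FIRST contains ε; result {else, int, true}.

{else, int, true}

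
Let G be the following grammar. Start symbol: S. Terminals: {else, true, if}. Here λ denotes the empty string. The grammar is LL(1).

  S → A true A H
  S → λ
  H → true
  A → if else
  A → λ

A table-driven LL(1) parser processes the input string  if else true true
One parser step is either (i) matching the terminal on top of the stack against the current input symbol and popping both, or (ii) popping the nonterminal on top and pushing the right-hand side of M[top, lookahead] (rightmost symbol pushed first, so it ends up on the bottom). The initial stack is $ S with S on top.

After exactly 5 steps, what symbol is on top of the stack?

A

     Stack               Input                Action
  1  $ S                 if else true true $  expand S → A true A H
  2  $ H A true A        if else true true $  expand A → if else
  3  $ H A true else if  if else true true $  match if
  4  $ H A true else     else true true $     match else
  5  $ H A true          true true $          match true
Stack after step 5: $ H A (top = A).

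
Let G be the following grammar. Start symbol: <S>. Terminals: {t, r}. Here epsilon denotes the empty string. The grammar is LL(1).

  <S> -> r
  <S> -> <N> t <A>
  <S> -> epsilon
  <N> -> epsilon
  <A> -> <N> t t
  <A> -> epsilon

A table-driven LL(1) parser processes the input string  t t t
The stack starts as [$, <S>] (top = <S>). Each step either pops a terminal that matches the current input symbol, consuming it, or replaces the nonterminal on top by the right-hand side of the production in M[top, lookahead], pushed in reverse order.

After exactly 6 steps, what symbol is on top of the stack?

t

     Stack        Input    Action
  1  $ <S>        t t t $  expand <S> -> <N> t <A>
  2  $ <A> t <N>  t t t $  expand <N> -> epsilon
  3  $ <A> t      t t t $  match t
  4  $ <A>        t t $    expand <A> -> <N> t t
  5  $ t t <N>    t t $    expand <N> -> epsilon
  6  $ t t        t t $    match t
Stack after step 6: $ t (top = t).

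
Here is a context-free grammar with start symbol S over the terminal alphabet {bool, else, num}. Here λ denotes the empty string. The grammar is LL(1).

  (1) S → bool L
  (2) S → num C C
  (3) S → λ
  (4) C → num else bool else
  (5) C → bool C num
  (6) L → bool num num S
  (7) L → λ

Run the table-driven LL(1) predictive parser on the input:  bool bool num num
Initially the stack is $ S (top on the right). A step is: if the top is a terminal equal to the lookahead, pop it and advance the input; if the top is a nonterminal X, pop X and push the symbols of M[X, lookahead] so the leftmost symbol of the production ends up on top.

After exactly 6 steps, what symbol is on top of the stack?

step 1: stack=$ S  input=bool bool num num $  — expand S → bool L
step 2: stack=$ L bool  input=bool bool num num $  — match bool
step 3: stack=$ L  input=bool num num $  — expand L → bool num num S
step 4: stack=$ S num num bool  input=bool num num $  — match bool
step 5: stack=$ S num num  input=num num $  — match num
step 6: stack=$ S num  input=num $  — match num
Stack after step 6: $ S (top = S).

S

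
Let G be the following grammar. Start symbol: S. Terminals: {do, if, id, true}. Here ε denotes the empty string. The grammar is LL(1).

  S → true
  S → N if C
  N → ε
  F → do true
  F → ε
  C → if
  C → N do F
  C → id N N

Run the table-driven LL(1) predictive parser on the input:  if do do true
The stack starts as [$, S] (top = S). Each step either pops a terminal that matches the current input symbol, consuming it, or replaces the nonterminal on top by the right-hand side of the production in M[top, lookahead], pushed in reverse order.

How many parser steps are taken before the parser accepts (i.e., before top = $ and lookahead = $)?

9

step 1: stack=$ S  input=if do do true $  — expand S → N if C
step 2: stack=$ C if N  input=if do do true $  — expand N → ε
step 3: stack=$ C if  input=if do do true $  — match if
step 4: stack=$ C  input=do do true $  — expand C → N do F
step 5: stack=$ F do N  input=do do true $  — expand N → ε
step 6: stack=$ F do  input=do do true $  — match do
step 7: stack=$ F  input=do true $  — expand F → do true
step 8: stack=$ true do  input=do true $  — match do
step 9: stack=$ true  input=true $  — match true
Accept reached after 9 steps.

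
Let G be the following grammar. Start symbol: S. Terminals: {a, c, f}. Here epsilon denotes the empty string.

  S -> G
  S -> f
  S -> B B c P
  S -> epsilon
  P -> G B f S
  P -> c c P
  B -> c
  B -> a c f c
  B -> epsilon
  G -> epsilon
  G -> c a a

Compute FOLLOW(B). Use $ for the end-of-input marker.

{a, c, f}

FIRST(B): from B->c we get {c}; from B->a c f c we get {a}; from B->epsilon we get {epsilon}. So FIRST(B) = {epsilon, a, c}.
FIRST(G): from G->epsilon we get {epsilon}; from G->c a a we get {c}. So FIRST(G) = {epsilon, c}.
FIRST(S): from S->G we get {epsilon, c}; from S->f we get {f}; from S->B B c P we get {a, c}; from S->epsilon we get {epsilon}. So FIRST(S) = {epsilon, a, c, f}.
FIRST(P): from P->G B f S we get {a, c, f}; from P->c c P we get {c}. So FIRST(P) = {a, c, f}.
FOLLOW(S) includes $ since S is the start symbol.
FOLLOW(B): in S->B B c P (occurrence 1), B is followed by B c P with FIRST {a, c}; in S->B B c P (occurrence 2), B is followed by c P with FIRST {c}; in P->G B f S, B is followed by f S with FIRST {f}. Thus FOLLOW(B) = {a, c, f}.
FOLLOW(S): in P->G B f S, the suffix after S is empty, so FOLLOW(S) ⊇ FOLLOW(P) = {$}. Thus FOLLOW(S) = {$}.
FOLLOW(P): in S->B B c P, the suffix after P is empty, so FOLLOW(P) ⊇ FOLLOW(S) = {$}; in P->c c P, the suffix after P is empty (adds nothing new). Thus FOLLOW(P) = {$}.
FOLLOW(G): in S->G, the suffix after G is empty, so FOLLOW(G) ⊇ FOLLOW(S) = {$}; in P->G B f S, G is followed by B f S with FIRST {a, c, f}. Thus FOLLOW(G) = {$, a, c, f}.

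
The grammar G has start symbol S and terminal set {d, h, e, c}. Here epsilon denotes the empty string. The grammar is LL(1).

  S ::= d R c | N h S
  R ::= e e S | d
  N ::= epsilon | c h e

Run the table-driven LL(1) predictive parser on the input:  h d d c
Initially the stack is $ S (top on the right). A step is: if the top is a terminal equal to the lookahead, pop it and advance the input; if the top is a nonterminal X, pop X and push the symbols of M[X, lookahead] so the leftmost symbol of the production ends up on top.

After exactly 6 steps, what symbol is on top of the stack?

d

     Stack    Input      Action
  1  $ S      h d d c $  expand S ::= N h S
  2  $ S h N  h d d c $  expand N ::= epsilon
  3  $ S h    h d d c $  match h
  4  $ S      d d c $    expand S ::= d R c
  5  $ c R d  d d c $    match d
  6  $ c R    d c $      expand R ::= d
Stack after step 6: $ c d (top = d).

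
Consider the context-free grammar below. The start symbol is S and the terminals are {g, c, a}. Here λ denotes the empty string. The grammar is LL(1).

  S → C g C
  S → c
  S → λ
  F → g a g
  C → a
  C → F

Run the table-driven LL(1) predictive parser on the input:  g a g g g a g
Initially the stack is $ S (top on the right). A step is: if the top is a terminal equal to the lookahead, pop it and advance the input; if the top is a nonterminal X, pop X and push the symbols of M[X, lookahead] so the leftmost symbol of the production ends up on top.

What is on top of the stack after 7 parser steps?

step 1: stack=$ S  input=g a g g g a g $  — expand S → C g C
step 2: stack=$ C g C  input=g a g g g a g $  — expand C → F
step 3: stack=$ C g F  input=g a g g g a g $  — expand F → g a g
step 4: stack=$ C g g a g  input=g a g g g a g $  — match g
step 5: stack=$ C g g a  input=a g g g a g $  — match a
step 6: stack=$ C g g  input=g g g a g $  — match g
step 7: stack=$ C g  input=g g a g $  — match g
Stack after step 7: $ C (top = C).

C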